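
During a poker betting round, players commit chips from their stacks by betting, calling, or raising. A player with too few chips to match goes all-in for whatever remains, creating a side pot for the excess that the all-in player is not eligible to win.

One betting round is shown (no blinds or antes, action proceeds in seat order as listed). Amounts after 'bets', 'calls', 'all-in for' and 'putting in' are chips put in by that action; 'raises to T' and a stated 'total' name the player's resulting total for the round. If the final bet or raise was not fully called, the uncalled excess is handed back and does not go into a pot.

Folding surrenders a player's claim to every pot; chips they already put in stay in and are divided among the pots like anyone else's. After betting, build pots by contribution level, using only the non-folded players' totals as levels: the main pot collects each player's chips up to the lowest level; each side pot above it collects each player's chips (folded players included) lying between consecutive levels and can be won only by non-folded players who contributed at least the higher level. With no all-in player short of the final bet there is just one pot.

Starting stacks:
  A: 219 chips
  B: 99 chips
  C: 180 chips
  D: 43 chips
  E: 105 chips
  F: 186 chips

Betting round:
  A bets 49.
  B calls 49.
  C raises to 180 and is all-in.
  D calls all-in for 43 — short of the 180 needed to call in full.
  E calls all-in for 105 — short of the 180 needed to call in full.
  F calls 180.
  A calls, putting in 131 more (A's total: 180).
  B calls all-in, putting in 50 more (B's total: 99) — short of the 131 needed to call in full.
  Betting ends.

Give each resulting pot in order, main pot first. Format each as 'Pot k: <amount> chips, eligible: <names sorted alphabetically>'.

Pot 1: 258 chips, eligible: A, B, C, D, E, F
Pot 2: 280 chips, eligible: A, B, C, E, F
Pot 3: 24 chips, eligible: A, C, E, F
Pot 4: 225 chips, eligible: A, C, F

Derivation:
Contributions: A=180, B=99, C=180, D=43, E=105, F=180
Pot levels (distinct totals of non-folded players): 43, 99, 105, 180
Layer 1-43: 43 each from A, B, C, D, E, F = 43*6 = 258 chips; eligible A, B, C, D, E, F
Layer 44-99: 56 each from A, B, C, E, F = 56*5 = 280 chips; eligible A, B, C, E, F
Layer 100-105: 6 each from A, C, E, F = 6*4 = 24 chips; eligible A, C, E, F
Layer 106-180: 75 each from A, C, F = 75*3 = 225 chips; eligible A, C, F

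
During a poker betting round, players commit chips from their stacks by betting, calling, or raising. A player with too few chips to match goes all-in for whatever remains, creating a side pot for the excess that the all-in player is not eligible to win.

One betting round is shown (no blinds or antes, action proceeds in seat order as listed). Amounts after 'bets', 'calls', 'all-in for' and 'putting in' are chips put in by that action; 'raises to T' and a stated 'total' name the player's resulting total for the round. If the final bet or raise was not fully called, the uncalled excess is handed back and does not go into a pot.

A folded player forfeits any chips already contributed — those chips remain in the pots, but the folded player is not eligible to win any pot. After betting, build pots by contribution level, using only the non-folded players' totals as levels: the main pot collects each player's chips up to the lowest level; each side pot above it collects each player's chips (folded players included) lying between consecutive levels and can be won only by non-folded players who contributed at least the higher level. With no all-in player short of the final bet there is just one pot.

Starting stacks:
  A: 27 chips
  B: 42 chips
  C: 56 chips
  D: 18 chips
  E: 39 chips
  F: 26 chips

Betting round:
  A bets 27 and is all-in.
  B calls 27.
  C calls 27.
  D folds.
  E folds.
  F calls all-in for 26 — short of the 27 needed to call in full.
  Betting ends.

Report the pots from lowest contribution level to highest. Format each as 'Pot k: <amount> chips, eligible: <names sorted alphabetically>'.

Contributions: A=27, B=27, C=27, F=26
Folded: D, E
Pot levels (distinct totals of non-folded players): 26, 27
Layer 1-26: 26 each from A, B, C, F = 26*4 = 104 chips; eligible A, B, C, F
Layer 27-27: 1 each from A, B, C = 1*3 = 3 chips; eligible A, B, C

Pot 1: 104 chips, eligible: A, B, C, F
Pot 2: 3 chips, eligible: A, B, C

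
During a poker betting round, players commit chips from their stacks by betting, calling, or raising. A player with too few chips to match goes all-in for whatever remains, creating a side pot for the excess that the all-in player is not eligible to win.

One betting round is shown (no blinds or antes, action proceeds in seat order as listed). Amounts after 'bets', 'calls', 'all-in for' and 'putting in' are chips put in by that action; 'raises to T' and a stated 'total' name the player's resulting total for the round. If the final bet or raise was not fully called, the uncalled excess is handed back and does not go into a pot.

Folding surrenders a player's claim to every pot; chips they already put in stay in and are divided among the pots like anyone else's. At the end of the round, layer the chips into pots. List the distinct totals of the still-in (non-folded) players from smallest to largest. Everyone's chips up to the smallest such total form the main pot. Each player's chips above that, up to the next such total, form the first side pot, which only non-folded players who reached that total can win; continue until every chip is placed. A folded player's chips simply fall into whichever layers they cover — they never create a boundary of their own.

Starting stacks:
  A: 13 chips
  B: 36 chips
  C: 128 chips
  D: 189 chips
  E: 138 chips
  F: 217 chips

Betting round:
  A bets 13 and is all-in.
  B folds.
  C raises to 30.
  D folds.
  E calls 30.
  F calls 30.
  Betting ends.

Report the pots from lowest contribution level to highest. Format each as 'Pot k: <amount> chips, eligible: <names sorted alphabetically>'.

Contributions: A=13, C=30, E=30, F=30
Folded: B, D
Pot levels (distinct totals of non-folded players): 13, 30
Layer 1-13: 13 each from A, C, E, F = 13*4 = 52 chips; eligible A, C, E, F
Layer 14-30: 17 each from C, E, F = 17*3 = 51 chips; eligible C, E, F

Pot 1: 52 chips, eligible: A, C, E, F
Pot 2: 51 chips, eligible: C, E, F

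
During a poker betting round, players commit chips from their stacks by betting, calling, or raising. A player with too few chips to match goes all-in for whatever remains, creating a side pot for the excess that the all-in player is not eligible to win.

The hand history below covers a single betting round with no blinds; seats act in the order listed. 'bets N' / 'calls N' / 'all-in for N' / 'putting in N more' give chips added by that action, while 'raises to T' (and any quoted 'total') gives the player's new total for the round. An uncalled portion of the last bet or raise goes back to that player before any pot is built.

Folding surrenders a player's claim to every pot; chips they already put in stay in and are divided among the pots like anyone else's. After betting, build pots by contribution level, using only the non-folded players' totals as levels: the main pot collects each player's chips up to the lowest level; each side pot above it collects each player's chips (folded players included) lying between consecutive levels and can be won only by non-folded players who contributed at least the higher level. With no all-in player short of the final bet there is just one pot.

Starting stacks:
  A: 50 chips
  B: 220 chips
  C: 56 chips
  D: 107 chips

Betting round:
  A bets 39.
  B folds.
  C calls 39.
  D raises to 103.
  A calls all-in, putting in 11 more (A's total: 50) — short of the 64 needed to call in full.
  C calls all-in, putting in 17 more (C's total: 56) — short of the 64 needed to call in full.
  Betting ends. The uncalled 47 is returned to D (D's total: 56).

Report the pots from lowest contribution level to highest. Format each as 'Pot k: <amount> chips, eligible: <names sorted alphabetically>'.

Contributions (after 47 returned to D): A=50, C=56, D=56
Folded: B
Pot levels (distinct totals of non-folded players): 50, 56
Layer 1-50: 50 each from A, C, D = 50*3 = 150 chips; eligible A, C, D
Layer 51-56: 6 each from C, D = 6*2 = 12 chips; eligible C, D

Pot 1: 150 chips, eligible: A, C, D
Pot 2: 12 chips, eligible: C, D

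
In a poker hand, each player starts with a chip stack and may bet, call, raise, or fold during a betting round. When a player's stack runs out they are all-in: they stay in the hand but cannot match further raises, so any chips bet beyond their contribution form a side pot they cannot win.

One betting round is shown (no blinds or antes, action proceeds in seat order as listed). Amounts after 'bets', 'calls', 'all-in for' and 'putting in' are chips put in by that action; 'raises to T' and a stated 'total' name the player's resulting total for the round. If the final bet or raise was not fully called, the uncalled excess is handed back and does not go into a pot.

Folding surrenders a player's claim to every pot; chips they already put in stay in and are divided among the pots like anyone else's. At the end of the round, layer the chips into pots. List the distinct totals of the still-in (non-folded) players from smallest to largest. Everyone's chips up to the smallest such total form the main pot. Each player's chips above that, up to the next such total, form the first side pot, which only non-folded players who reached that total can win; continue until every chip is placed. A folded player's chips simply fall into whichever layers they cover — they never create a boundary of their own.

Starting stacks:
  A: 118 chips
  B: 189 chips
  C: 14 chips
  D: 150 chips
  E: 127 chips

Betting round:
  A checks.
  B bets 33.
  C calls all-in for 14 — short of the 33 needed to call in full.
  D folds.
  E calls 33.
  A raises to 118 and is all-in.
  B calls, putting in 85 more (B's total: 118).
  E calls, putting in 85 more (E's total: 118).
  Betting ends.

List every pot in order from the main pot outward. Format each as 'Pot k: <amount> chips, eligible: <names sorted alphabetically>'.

Contributions: A=118, B=118, C=14, E=118
Folded: D
Pot levels (distinct totals of non-folded players): 14, 118
Layer 1-14: 14 each from A, B, C, E = 14*4 = 56 chips; eligible A, B, C, E
Layer 15-118: 104 each from A, B, E = 104*3 = 312 chips; eligible A, B, E

Pot 1: 56 chips, eligible: A, B, C, E
Pot 2: 312 chips, eligible: A, B, E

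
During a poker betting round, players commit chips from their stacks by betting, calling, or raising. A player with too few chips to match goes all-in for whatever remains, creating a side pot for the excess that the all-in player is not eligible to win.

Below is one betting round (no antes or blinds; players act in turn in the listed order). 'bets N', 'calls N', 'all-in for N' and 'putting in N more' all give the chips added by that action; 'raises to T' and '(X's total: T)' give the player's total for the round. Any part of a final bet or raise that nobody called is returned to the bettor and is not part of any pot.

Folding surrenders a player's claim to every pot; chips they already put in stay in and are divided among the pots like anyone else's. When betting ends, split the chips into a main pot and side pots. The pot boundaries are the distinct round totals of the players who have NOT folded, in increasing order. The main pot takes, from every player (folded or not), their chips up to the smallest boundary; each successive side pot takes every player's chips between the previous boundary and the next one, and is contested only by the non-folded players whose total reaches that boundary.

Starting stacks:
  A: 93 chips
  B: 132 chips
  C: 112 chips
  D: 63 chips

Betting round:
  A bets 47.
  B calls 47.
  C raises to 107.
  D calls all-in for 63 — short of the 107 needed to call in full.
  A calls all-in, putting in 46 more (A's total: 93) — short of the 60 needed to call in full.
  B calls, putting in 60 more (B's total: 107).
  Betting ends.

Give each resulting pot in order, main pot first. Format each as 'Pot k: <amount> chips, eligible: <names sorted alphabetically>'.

Contributions: A=93, B=107, C=107, D=63
Pot levels (distinct totals of non-folded players): 63, 93, 107
Layer 1-63: 63 each from A, B, C, D = 63*4 = 252 chips; eligible A, B, C, D
Layer 64-93: 30 each from A, B, C = 30*3 = 90 chips; eligible A, B, C
Layer 94-107: 14 each from B, C = 14*2 = 28 chips; eligible B, C

Pot 1: 252 chips, eligible: A, B, C, D
Pot 2: 90 chips, eligible: A, B, C
Pot 3: 28 chips, eligible: B, C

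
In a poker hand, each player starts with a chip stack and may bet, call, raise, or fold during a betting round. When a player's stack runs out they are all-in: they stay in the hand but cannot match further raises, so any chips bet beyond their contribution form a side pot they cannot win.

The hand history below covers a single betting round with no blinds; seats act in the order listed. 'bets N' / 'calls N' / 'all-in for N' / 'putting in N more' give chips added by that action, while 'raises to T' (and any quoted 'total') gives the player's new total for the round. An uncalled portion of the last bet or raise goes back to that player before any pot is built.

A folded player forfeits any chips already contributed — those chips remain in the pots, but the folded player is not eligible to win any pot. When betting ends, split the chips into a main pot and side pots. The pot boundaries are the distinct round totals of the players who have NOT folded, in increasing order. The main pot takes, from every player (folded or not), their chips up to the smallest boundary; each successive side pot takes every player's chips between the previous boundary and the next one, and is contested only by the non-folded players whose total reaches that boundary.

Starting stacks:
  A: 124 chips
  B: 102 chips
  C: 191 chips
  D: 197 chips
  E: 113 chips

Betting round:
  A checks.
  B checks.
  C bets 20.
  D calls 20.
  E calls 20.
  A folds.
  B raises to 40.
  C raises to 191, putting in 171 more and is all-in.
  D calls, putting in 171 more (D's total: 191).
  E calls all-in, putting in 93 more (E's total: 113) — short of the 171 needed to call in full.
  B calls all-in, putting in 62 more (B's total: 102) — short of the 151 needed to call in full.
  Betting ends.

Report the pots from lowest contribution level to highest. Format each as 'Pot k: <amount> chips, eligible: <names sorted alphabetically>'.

Pot 1: 408 chips, eligible: B, C, D, E
Pot 2: 33 chips, eligible: C, D, E
Pot 3: 156 chips, eligible: C, D

Derivation:
Contributions: B=102, C=191, D=191, E=113
Folded: A
Pot levels (distinct totals of non-folded players): 102, 113, 191
Layer 1-102: 102 each from B, C, D, E = 102*4 = 408 chips; eligible B, C, D, E
Layer 103-113: 11 each from C, D, E = 11*3 = 33 chips; eligible C, D, E
Layer 114-191: 78 each from C, D = 78*2 = 156 chips; eligible C, D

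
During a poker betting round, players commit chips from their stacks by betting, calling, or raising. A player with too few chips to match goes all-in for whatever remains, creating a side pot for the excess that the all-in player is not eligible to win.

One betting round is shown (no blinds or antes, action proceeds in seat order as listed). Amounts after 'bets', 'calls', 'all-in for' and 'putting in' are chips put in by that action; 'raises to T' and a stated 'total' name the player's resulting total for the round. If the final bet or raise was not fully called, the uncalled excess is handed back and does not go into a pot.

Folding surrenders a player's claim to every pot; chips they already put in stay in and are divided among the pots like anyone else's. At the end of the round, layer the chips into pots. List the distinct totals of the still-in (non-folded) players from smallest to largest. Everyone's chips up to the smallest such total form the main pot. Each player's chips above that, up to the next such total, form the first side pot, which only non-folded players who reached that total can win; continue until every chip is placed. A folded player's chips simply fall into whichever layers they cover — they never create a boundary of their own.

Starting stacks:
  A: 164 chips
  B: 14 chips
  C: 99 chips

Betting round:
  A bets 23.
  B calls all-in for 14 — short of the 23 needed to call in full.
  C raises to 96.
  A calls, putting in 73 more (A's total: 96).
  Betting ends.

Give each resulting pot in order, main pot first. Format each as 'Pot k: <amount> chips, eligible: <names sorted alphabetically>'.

Pot 1: 42 chips, eligible: A, B, C
Pot 2: 164 chips, eligible: A, C

Derivation:
Contributions: A=96, B=14, C=96
Pot levels (distinct totals of non-folded players): 14, 96
Layer 1-14: 14 each from A, B, C = 14*3 = 42 chips; eligible A, B, C
Layer 15-96: 82 each from A, C = 82*2 = 164 chips; eligible A, C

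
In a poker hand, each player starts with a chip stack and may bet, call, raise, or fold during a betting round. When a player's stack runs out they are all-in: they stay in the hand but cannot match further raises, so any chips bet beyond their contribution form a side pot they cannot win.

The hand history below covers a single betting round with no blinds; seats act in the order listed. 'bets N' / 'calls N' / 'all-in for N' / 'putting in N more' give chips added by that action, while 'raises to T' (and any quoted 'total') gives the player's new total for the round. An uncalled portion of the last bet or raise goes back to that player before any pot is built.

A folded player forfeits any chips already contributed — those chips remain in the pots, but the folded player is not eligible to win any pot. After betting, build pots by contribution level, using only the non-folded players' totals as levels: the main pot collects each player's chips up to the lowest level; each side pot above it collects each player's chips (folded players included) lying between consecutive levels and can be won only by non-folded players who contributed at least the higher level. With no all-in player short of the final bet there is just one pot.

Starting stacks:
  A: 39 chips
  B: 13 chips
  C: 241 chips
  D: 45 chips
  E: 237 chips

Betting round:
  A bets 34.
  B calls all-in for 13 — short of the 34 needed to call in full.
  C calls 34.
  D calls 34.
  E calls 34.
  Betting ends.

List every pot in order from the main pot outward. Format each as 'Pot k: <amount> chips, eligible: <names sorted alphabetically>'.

Contributions: A=34, B=13, C=34, D=34, E=34
Pot levels (distinct totals of non-folded players): 13, 34
Layer 1-13: 13 each from A, B, C, D, E = 13*5 = 65 chips; eligible A, B, C, D, E
Layer 14-34: 21 each from A, C, D, E = 21*4 = 84 chips; eligible A, C, D, E

Pot 1: 65 chips, eligible: A, B, C, D, E
Pot 2: 84 chips, eligible: A, C, D, E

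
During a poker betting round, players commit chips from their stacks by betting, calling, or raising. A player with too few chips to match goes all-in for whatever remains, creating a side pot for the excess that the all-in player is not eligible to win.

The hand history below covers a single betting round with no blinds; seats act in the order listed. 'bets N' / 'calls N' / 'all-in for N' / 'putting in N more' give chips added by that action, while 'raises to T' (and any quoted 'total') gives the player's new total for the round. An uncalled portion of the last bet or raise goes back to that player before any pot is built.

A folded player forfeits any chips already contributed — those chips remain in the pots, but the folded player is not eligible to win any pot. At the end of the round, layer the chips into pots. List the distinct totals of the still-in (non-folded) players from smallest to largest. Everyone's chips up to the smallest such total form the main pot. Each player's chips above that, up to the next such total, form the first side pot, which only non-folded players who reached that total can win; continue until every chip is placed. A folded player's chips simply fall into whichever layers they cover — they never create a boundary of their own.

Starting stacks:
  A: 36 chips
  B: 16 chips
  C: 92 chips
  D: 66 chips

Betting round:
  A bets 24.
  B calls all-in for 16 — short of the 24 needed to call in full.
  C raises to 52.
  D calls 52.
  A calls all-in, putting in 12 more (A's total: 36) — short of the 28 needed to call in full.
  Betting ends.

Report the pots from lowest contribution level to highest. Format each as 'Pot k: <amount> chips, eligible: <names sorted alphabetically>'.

Contributions: A=36, B=16, C=52, D=52
Pot levels (distinct totals of non-folded players): 16, 36, 52
Layer 1-16: 16 each from A, B, C, D = 16*4 = 64 chips; eligible A, B, C, D
Layer 17-36: 20 each from A, C, D = 20*3 = 60 chips; eligible A, C, D
Layer 37-52: 16 each from C, D = 16*2 = 32 chips; eligible C, D

Pot 1: 64 chips, eligible: A, B, C, D
Pot 2: 60 chips, eligible: A, C, D
Pot 3: 32 chips, eligible: C, D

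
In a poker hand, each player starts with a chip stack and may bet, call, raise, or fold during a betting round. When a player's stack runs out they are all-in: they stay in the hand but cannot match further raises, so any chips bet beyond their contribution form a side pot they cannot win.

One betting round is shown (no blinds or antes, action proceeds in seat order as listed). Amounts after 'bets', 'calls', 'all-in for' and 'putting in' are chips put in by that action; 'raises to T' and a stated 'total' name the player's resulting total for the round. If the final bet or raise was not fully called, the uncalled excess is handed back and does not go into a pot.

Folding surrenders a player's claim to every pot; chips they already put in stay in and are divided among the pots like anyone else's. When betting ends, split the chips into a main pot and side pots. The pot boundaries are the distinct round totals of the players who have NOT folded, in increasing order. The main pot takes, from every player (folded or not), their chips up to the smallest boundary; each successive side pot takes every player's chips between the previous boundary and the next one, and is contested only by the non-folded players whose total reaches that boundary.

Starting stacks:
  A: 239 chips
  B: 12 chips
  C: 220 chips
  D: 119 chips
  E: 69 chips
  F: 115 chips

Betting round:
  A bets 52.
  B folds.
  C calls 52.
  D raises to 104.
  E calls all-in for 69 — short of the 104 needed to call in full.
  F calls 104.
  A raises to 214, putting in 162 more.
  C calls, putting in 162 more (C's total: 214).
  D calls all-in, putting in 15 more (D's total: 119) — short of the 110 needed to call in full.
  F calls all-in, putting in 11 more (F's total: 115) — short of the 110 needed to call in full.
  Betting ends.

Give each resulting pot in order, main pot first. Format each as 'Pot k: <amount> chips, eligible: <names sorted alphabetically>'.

Contributions: A=214, C=214, D=119, E=69, F=115
Folded: B
Pot levels (distinct totals of non-folded players): 69, 115, 119, 214
Layer 1-69: 69 each from A, C, D, E, F = 69*5 = 345 chips; eligible A, C, D, E, F
Layer 70-115: 46 each from A, C, D, F = 46*4 = 184 chips; eligible A, C, D, F
Layer 116-119: 4 each from A, C, D = 4*3 = 12 chips; eligible A, C, D
Layer 120-214: 95 each from A, C = 95*2 = 190 chips; eligible A, C

Pot 1: 345 chips, eligible: A, C, D, E, F
Pot 2: 184 chips, eligible: A, C, D, F
Pot 3: 12 chips, eligible: A, C, D
Pot 4: 190 chips, eligible: A, C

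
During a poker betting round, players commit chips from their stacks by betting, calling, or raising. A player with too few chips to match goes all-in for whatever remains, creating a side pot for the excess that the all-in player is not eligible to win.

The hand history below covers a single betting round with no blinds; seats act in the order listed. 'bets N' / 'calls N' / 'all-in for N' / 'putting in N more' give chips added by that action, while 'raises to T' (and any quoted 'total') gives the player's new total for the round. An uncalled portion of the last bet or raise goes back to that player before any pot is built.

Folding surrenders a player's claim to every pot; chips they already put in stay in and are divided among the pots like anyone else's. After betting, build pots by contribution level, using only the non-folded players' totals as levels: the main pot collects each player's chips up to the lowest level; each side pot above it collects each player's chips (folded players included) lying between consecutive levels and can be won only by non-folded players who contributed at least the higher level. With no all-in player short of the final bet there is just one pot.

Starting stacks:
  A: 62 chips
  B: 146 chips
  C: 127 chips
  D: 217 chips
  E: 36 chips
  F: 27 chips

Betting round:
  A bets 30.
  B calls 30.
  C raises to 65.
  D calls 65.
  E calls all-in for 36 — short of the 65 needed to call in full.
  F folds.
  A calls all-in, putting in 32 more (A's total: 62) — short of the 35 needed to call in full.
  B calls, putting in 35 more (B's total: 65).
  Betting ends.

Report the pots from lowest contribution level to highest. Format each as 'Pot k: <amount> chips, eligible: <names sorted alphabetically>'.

Contributions: A=62, B=65, C=65, D=65, E=36
Folded: F
Pot levels (distinct totals of non-folded players): 36, 62, 65
Layer 1-36: 36 each from A, B, C, D, E = 36*5 = 180 chips; eligible A, B, C, D, E
Layer 37-62: 26 each from A, B, C, D = 26*4 = 104 chips; eligible A, B, C, D
Layer 63-65: 3 each from B, C, D = 3*3 = 9 chips; eligible B, C, D

Pot 1: 180 chips, eligible: A, B, C, D, E
Pot 2: 104 chips, eligible: A, B, C, D
Pot 3: 9 chips, eligible: B, C, D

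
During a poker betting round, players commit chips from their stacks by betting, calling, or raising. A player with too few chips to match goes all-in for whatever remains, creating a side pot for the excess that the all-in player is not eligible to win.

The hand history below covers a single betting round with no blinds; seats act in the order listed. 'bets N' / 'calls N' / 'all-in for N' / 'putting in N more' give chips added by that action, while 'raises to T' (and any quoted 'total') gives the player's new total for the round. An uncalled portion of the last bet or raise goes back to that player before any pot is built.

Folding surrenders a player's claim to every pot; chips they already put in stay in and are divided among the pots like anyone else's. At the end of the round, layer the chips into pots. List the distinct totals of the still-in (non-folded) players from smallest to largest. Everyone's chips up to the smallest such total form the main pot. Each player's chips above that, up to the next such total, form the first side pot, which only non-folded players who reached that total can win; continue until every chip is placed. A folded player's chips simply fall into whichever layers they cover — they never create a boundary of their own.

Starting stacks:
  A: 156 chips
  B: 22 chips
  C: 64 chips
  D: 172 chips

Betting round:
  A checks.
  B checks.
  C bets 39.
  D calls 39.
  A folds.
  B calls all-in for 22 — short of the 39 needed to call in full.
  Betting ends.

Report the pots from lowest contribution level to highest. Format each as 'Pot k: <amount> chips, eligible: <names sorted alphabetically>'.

Contributions: B=22, C=39, D=39
Folded: A
Pot levels (distinct totals of non-folded players): 22, 39
Layer 1-22: 22 each from B, C, D = 22*3 = 66 chips; eligible B, C, D
Layer 23-39: 17 each from C, D = 17*2 = 34 chips; eligible C, D

Pot 1: 66 chips, eligible: B, C, D
Pot 2: 34 chips, eligible: C, D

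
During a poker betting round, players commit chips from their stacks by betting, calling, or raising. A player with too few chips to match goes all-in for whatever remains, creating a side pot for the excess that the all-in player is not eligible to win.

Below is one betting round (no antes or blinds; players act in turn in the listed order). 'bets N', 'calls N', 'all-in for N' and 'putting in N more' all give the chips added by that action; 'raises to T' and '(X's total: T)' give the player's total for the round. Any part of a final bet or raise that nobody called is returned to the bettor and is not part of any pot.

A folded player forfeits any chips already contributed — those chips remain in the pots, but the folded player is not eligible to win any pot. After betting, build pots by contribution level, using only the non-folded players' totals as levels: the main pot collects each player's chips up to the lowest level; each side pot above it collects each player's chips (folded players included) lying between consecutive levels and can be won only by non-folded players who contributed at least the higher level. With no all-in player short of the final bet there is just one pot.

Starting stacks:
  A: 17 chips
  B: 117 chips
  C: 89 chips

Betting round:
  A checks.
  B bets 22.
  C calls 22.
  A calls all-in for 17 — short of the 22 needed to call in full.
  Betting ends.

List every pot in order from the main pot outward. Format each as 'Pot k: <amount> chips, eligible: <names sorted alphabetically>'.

Pot 1: 51 chips, eligible: A, B, C
Pot 2: 10 chips, eligible: B, C

Derivation:
Contributions: A=17, B=22, C=22
Pot levels (distinct totals of non-folded players): 17, 22
Layer 1-17: 17 each from A, B, C = 17*3 = 51 chips; eligible A, B, C
Layer 18-22: 5 each from B, C = 5*2 = 10 chips; eligible B, C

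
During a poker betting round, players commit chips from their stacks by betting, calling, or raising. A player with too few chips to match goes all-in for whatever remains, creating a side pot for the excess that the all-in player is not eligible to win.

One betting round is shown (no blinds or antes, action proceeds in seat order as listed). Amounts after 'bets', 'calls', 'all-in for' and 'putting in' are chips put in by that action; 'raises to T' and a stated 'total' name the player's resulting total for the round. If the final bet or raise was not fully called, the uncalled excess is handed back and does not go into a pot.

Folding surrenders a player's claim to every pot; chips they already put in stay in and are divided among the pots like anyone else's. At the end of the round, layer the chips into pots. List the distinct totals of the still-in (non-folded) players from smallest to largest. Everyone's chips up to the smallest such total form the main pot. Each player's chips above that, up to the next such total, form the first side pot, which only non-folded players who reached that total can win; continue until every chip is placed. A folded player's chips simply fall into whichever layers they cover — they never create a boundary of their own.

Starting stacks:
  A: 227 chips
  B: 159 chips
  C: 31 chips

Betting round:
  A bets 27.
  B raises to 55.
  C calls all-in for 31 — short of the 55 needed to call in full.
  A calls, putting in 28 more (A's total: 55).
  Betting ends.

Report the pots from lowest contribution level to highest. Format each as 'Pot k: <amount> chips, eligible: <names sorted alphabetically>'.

Pot 1: 93 chips, eligible: A, B, C
Pot 2: 48 chips, eligible: A, B

Derivation:
Contributions: A=55, B=55, C=31
Pot levels (distinct totals of non-folded players): 31, 55
Layer 1-31: 31 each from A, B, C = 31*3 = 93 chips; eligible A, B, C
Layer 32-55: 24 each from A, B = 24*2 = 48 chips; eligible A, B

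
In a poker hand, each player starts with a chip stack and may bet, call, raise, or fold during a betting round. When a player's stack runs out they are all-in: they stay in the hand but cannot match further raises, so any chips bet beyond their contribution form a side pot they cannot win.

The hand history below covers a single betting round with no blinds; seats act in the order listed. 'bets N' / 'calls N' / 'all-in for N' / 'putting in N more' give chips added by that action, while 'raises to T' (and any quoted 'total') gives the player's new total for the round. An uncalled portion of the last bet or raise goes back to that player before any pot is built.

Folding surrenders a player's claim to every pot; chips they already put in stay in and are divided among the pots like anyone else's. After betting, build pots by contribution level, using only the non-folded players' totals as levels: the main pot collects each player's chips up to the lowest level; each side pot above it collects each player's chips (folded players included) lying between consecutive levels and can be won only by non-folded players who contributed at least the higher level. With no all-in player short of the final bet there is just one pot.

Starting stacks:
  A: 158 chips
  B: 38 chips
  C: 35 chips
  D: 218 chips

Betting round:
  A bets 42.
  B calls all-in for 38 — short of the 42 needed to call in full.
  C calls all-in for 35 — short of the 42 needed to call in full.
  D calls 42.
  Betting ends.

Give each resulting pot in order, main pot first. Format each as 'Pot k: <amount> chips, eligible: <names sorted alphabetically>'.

Pot 1: 140 chips, eligible: A, B, C, D
Pot 2: 9 chips, eligible: A, B, D
Pot 3: 8 chips, eligible: A, D

Derivation:
Contributions: A=42, B=38, C=35, D=42
Pot levels (distinct totals of non-folded players): 35, 38, 42
Layer 1-35: 35 each from A, B, C, D = 35*4 = 140 chips; eligible A, B, C, D
Layer 36-38: 3 each from A, B, D = 3*3 = 9 chips; eligible A, B, D
Layer 39-42: 4 each from A, D = 4*2 = 8 chips; eligible A, D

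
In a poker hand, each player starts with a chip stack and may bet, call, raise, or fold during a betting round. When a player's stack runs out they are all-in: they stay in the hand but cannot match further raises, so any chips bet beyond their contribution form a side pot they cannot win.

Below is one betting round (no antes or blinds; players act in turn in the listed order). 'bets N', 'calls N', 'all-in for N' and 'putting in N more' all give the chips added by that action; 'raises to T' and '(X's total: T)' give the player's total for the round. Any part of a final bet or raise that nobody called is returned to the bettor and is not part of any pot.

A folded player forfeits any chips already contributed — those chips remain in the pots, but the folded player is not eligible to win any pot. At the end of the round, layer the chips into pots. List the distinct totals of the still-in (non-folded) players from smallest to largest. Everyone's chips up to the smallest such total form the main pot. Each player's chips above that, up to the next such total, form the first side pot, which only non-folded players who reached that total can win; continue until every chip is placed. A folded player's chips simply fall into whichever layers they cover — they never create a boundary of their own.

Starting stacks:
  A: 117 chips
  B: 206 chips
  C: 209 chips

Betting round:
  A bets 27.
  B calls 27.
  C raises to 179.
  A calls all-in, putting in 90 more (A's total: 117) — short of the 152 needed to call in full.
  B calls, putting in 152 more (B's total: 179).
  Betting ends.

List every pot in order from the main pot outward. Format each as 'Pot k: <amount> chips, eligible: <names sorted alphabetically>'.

Pot 1: 351 chips, eligible: A, B, C
Pot 2: 124 chips, eligible: B, C

Derivation:
Contributions: A=117, B=179, C=179
Pot levels (distinct totals of non-folded players): 117, 179
Layer 1-117: 117 each from A, B, C = 117*3 = 351 chips; eligible A, B, C
Layer 118-179: 62 each from B, C = 62*2 = 124 chips; eligible B, C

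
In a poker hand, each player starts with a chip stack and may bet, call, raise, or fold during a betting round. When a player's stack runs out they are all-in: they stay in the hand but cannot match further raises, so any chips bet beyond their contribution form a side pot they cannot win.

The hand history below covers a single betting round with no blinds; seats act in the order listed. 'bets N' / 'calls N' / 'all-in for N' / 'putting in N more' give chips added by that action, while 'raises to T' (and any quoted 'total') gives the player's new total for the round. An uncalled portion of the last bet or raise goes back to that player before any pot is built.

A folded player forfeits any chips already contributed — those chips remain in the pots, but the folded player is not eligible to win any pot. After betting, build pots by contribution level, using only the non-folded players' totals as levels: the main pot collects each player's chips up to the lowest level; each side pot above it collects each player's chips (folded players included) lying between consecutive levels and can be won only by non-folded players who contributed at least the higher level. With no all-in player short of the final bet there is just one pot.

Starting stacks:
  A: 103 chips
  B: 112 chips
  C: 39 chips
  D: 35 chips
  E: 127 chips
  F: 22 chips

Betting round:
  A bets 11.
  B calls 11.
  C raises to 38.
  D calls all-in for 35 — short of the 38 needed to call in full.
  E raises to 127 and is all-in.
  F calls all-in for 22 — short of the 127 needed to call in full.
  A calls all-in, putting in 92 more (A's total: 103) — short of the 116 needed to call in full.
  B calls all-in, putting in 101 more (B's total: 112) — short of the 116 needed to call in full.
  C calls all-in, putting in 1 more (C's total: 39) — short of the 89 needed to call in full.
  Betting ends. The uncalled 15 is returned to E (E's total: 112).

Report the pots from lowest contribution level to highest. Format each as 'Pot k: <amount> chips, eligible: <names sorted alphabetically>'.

Pot 1: 132 chips, eligible: A, B, C, D, E, F
Pot 2: 65 chips, eligible: A, B, C, D, E
Pot 3: 16 chips, eligible: A, B, C, E
Pot 4: 192 chips, eligible: A, B, E
Pot 5: 18 chips, eligible: B, E

Derivation:
Contributions (after 15 returned to E): A=103, B=112, C=39, D=35, E=112, F=22
Pot levels (distinct totals of non-folded players): 22, 35, 39, 103, 112
Layer 1-22: 22 each from A, B, C, D, E, F = 22*6 = 132 chips; eligible A, B, C, D, E, F
Layer 23-35: 13 each from A, B, C, D, E = 13*5 = 65 chips; eligible A, B, C, D, E
Layer 36-39: 4 each from A, B, C, E = 4*4 = 16 chips; eligible A, B, C, E
Layer 40-103: 64 each from A, B, E = 64*3 = 192 chips; eligible A, B, E
Layer 104-112: 9 each from B, E = 9*2 = 18 chips; eligible B, E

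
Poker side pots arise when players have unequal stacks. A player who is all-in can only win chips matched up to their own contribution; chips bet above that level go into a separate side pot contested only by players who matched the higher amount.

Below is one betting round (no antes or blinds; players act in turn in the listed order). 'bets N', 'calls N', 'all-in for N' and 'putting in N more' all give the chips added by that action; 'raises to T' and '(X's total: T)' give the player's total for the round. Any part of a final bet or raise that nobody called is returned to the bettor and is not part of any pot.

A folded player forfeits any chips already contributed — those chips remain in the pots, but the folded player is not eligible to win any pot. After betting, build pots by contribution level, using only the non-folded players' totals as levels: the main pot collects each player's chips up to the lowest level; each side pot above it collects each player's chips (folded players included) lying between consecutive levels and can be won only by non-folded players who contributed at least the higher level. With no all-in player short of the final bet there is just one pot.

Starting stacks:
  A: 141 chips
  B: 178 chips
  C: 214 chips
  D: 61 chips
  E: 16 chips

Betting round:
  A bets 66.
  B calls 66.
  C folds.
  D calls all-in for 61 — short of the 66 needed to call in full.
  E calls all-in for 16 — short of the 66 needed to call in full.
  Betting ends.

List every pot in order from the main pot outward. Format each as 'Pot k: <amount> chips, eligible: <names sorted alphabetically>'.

Pot 1: 64 chips, eligible: A, B, D, E
Pot 2: 135 chips, eligible: A, B, D
Pot 3: 10 chips, eligible: A, B

Derivation:
Contributions: A=66, B=66, D=61, E=16
Folded: C
Pot levels (distinct totals of non-folded players): 16, 61, 66
Layer 1-16: 16 each from A, B, D, E = 16*4 = 64 chips; eligible A, B, D, E
Layer 17-61: 45 each from A, B, D = 45*3 = 135 chips; eligible A, B, D
Layer 62-66: 5 each from A, B = 5*2 = 10 chips; eligible A, B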